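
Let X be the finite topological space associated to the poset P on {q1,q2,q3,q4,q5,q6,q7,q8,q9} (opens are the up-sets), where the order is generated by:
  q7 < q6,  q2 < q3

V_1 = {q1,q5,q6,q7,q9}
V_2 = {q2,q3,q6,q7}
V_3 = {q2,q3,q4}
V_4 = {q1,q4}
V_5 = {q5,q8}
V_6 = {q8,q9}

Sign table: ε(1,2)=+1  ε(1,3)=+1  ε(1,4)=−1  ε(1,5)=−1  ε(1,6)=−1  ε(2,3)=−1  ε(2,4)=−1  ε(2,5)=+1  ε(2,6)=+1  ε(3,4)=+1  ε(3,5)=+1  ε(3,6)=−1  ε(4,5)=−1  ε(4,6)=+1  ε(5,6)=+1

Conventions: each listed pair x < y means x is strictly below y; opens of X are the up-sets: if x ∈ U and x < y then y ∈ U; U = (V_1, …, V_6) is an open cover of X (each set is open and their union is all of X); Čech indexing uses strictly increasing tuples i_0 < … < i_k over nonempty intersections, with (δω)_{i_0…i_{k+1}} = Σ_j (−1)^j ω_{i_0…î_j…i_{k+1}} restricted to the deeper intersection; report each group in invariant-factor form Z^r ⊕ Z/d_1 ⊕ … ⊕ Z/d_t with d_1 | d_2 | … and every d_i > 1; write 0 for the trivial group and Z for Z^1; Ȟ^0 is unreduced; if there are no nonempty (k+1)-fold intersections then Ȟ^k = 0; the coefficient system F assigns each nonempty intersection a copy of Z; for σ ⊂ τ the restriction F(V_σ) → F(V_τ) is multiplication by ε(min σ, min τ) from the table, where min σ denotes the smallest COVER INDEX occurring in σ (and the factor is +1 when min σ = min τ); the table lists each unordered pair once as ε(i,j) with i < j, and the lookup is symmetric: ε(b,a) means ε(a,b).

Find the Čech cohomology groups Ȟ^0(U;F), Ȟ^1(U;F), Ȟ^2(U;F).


Ȟ^0 = Z; Ȟ^1 = Z^2; Ȟ^2 = 0

nerve simplices:
  V12={q6,q7} V14={q1} V15={q5} V16={q9} V23={q2,q3} V34={q4} V56={q8}
C dims 6,7; δ0: rk 5, SNF 1^5
degree 0: 6−5−0 = 1 → Ȟ^0 ≅ Z
degree 1: 7−0−5 = 2 → Ȟ^1 ≅ Z^2
degree 2: 0−0−0 = 0 → Ȟ^2 ≅ 0


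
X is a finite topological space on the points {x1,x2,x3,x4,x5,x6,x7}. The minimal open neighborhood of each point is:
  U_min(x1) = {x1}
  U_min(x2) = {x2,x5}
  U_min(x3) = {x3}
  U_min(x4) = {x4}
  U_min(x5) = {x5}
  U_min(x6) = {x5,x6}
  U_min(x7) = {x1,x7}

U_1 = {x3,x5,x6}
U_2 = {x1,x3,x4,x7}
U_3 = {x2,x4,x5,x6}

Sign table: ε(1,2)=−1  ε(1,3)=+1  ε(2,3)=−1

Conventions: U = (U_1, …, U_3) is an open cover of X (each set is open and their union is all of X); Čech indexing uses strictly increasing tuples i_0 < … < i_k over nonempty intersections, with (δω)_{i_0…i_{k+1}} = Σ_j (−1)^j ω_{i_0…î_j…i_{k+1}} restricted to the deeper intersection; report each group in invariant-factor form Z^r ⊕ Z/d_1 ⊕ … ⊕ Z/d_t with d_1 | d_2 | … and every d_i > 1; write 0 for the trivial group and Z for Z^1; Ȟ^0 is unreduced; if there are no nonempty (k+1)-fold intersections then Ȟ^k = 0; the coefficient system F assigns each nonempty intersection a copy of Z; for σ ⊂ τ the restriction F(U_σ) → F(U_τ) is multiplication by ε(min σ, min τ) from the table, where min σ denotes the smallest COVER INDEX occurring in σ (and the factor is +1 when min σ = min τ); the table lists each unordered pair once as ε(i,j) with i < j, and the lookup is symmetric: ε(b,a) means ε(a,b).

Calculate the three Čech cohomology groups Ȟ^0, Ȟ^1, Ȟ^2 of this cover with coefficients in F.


nonempty intersections:
  U12={x3} U13={x5,x6} U23={x4}
C dims 3,3; δ0: rk 2, SNF 1^2
Ȟ^0: (3−2)−0=1 ⇒ Z
Ȟ^1: (3−0)−2=1 ⇒ Z
Ȟ^2: (0−0)−0=0 ⇒ 0

Ȟ^0 ≅ Z, Ȟ^1 ≅ Z and Ȟ^2 ≅ 0


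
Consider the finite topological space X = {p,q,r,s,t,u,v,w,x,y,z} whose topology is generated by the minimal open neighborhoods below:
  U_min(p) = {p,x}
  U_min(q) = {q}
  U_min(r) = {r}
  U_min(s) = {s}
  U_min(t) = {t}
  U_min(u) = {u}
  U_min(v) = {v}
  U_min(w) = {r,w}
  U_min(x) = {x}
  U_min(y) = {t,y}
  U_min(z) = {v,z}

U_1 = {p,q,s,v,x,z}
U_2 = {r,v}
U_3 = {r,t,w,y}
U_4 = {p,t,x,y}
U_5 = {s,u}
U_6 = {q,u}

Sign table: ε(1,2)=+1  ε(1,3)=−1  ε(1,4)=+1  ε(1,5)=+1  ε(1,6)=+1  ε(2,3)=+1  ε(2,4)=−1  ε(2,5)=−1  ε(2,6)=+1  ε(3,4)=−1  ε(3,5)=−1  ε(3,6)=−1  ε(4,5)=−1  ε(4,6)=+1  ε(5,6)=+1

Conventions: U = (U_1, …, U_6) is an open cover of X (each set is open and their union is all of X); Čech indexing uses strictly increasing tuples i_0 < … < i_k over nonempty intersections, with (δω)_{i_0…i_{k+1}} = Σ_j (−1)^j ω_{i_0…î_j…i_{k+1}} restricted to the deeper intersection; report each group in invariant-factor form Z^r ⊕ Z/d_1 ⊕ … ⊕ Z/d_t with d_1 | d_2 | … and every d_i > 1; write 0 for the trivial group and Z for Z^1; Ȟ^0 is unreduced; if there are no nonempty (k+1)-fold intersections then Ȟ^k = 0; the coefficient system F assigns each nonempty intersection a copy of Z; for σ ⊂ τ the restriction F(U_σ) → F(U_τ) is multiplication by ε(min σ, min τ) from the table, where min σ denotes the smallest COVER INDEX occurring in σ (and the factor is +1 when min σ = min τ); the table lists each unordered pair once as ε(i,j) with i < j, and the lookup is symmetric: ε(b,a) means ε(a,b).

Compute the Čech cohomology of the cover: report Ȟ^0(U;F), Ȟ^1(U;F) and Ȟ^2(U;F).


intersection data:
  U12={v} U14={p,x} U15={s} U16={q} U23={r} U34={t,y} U56={u}
C dims 6,7; δ0: rk 6, SNF 1^5·2
Ȟ^0 = (6 − 6) − 0 = 0, so Ȟ^0 ≅ 0
Ȟ^1 = (7 − 0) − 6 = 1 plus torsion [2], so Ȟ^1 ≅ Z ⊕ Z/2
Ȟ^2 = (0 − 0) − 0 = 0, so Ȟ^2 ≅ 0

Ȟ^0 ≅ 0; Ȟ^1 ≅ Z ⊕ Z/2; Ȟ^2 ≅ 0


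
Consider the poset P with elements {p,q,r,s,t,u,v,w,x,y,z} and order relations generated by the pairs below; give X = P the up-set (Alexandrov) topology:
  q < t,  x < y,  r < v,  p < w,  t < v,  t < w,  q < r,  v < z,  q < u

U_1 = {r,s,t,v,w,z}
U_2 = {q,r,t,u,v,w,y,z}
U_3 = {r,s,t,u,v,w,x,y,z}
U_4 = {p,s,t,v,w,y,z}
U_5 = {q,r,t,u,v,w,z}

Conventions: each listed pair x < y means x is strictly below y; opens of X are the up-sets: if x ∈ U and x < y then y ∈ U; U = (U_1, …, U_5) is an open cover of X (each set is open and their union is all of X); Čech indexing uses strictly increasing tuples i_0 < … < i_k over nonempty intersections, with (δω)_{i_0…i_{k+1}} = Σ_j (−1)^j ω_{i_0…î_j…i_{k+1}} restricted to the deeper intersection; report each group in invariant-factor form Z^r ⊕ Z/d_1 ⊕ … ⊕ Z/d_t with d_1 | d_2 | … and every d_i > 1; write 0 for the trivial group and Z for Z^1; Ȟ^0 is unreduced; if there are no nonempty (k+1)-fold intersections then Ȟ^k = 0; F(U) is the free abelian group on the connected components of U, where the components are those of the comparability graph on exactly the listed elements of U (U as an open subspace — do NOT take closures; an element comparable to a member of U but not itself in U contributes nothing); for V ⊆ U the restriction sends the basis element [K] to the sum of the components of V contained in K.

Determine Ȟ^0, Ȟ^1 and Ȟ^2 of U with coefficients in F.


Ȟ^0(U;F) ≅ Z^3; Ȟ^1(U;F) ≅ 0; Ȟ^2(U;F) ≅ 0

nerve simplices:
  U12={r,t,v,w,z} U13={r,s,t,v,w,z} U14={s,t,v,w,z} U15={r,t,v,w,z} U23={r,t,u,v,w,y,z} U24={t,v,w,y,z} U25={q,r,t,u,v,w,z} U34={s,t,v,w,y,z} U35={r,t,u,v,w,z} U45={t,v,w,z}
  U123={r,t,v,w,z} U124={t,v,w,z} U125={r,t,v,w,z} U134={s,t,v,w,z} U135={r,t,v,w,z} U145={t,v,w,z} U234={t,v,w,y,z} U235={r,t,u,v,w,z} U245={t,v,w,z} U345={t,v,w,z}
  U1234={t,v,w,z} U1235={r,t,v,w,z} U1245={t,v,w,z} U1345={t,v,w,z} U2345={t,v,w,z}
  U12345={t,v,w,z}
components per intersection:
  U1: {r,t,v,w,z} {s}
  U2: {q,r,t,u,v,w,z} {y}
  U3: {r,t,v,w,z} {s} {u} {x,y}
  U4: {p,t,v,w,z} {s} {y}
  U5: {q,r,t,u,v,w,z}
  U12: {r,t,v,w,z}
  U13: {r,t,v,w,z} {s}
  U14: {s} {t,v,w,z}
  U15: {r,t,v,w,z}
  U23: {r,t,v,w,z} {u} {y}
  U24: {t,v,w,z} {y}
  U25: {q,r,t,u,v,w,z}
  U34: {s} {t,v,w,z} {y}
  U35: {r,t,v,w,z} {u}
  U45: {t,v,w,z}
  U123: {r,t,v,w,z}
  U124: {t,v,w,z}
  U125: {r,t,v,w,z}
  U134: {s} {t,v,w,z}
  U135: {r,t,v,w,z}
  U145: {t,v,w,z}
  U234: {t,v,w,z} {y}
  U235: {r,t,v,w,z} {u}
  U245: {t,v,w,z}
  U345: {t,v,w,z}
  U1234: {t,v,w,z}
  U1235: {r,t,v,w,z}
  U1245: {t,v,w,z}
  U1345: {t,v,w,z}
  U2345: {t,v,w,z}
  U12345: {t,v,w,z}
C dims 12,18,13,5; δ0: rk 9, SNF 1^9; δ1: rk 9, SNF 1^9; δ2: rk 4, SNF 1^4
degree 0: 12−9−0 = 3 → Ȟ^0 ≅ Z^3
degree 1: 18−9−9 = 0 → Ȟ^1 ≅ 0
degree 2: 13−4−9 = 0 → Ȟ^2 ≅ 0


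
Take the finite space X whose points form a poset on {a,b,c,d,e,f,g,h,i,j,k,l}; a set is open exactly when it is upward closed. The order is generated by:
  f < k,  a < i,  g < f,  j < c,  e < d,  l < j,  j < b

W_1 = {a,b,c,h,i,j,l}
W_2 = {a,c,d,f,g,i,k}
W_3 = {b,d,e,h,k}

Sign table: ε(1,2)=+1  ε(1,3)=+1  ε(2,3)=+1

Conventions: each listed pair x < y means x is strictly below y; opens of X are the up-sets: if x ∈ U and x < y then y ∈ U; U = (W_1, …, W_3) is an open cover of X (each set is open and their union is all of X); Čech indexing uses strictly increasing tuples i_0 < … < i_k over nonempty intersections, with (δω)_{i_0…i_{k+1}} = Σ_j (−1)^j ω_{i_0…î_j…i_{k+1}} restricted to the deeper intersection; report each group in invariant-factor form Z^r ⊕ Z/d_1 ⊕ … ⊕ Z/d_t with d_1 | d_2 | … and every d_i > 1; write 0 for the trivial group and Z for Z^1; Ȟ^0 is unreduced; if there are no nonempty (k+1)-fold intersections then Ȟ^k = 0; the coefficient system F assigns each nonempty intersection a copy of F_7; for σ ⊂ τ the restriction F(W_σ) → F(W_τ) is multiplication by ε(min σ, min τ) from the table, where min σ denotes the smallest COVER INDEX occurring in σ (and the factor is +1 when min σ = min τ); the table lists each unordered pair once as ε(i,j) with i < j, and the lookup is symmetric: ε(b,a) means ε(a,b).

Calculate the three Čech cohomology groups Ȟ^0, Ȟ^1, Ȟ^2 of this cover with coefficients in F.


nerve simplices:
  W12={a,c,i} W13={b,h} W23={d,k}
C dims 3,3; δ0: rk_F7 2
degree 0: 3−2−0 = 1 → Ȟ^0 ≅ Z/7
degree 1: 3−0−2 = 1 → Ȟ^1 ≅ Z/7
degree 2: 0−0−0 = 0 → Ȟ^2 ≅ 0

Ȟ^0 ≅ Z/7, Ȟ^1 ≅ Z/7, Ȟ^2 ≅ 0


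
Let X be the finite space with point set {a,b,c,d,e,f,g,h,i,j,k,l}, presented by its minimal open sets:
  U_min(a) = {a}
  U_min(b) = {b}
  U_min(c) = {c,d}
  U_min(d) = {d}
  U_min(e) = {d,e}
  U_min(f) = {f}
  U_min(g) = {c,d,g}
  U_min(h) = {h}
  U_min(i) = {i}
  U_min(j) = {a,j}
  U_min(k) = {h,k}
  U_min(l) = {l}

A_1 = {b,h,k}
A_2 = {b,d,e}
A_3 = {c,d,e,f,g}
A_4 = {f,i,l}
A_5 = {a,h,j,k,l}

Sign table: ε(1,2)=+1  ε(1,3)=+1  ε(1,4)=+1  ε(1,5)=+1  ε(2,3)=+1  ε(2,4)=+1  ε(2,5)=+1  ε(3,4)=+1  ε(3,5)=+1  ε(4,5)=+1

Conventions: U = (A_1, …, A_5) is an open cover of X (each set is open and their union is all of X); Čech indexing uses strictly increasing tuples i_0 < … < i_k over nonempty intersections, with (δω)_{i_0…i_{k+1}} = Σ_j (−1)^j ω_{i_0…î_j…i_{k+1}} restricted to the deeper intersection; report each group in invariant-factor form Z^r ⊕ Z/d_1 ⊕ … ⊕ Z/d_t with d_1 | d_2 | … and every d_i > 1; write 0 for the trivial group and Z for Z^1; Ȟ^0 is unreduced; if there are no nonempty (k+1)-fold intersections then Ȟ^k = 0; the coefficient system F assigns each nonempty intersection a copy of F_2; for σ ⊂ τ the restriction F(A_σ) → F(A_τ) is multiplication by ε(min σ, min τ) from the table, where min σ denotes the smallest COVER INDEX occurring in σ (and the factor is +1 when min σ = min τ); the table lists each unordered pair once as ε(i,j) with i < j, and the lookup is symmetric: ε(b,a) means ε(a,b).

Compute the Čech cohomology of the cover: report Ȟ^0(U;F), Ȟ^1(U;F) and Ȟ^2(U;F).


nerve simplices:
  A12={b} A15={h,k} A23={d,e} A34={f} A45={l}
C dims 5,5; δ0: rk_F2 4
degree 0: 5−4−0 = 1 → Ȟ^0 ≅ Z/2
degree 1: 5−0−4 = 1 → Ȟ^1 ≅ Z/2
degree 2: 0−0−0 = 0 → Ȟ^2 ≅ 0

Ȟ^0 ≅ Z/2, Ȟ^1 ≅ Z/2 and Ȟ^2 ≅ 0


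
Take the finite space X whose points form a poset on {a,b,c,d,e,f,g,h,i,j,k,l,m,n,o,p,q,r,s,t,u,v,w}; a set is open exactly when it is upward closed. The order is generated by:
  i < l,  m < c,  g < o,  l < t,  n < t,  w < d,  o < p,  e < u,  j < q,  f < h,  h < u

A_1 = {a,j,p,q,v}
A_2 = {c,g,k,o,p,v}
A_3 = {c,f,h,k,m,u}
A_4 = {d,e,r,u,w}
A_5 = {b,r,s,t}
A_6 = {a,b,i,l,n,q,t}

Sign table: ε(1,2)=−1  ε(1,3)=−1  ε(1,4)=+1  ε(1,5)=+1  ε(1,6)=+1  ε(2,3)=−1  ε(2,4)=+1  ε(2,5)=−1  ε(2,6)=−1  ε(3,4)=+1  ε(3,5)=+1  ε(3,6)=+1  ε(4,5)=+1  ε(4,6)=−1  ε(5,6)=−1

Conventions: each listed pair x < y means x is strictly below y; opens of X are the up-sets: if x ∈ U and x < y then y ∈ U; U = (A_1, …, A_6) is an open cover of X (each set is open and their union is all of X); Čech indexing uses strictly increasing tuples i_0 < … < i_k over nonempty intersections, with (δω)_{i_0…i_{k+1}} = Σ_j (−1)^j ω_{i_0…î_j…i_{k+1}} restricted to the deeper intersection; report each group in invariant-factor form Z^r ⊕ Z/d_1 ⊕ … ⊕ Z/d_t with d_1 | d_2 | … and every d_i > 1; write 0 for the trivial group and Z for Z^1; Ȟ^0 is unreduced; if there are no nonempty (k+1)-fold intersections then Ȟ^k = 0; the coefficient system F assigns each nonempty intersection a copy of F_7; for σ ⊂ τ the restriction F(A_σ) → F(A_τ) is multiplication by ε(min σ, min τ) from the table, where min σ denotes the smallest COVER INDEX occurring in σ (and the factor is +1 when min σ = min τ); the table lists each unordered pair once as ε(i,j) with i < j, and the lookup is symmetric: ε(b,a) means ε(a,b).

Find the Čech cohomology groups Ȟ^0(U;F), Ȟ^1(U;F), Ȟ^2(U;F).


nonempty overlaps:
  A12={p,v} A16={a,q} A23={c,k} A34={u} A45={r} A56={b,t}
C dims 6,6; δ0: rk_F7 6
degree 0: 6−6−0 = 0 → Ȟ^0 ≅ 0
degree 1: 6−0−6 = 0 → Ȟ^1 ≅ 0
degree 2: 0−0−0 = 0 → Ȟ^2 ≅ 0

Ȟ^0 = 0, Ȟ^1 = 0 and Ȟ^2 = 0


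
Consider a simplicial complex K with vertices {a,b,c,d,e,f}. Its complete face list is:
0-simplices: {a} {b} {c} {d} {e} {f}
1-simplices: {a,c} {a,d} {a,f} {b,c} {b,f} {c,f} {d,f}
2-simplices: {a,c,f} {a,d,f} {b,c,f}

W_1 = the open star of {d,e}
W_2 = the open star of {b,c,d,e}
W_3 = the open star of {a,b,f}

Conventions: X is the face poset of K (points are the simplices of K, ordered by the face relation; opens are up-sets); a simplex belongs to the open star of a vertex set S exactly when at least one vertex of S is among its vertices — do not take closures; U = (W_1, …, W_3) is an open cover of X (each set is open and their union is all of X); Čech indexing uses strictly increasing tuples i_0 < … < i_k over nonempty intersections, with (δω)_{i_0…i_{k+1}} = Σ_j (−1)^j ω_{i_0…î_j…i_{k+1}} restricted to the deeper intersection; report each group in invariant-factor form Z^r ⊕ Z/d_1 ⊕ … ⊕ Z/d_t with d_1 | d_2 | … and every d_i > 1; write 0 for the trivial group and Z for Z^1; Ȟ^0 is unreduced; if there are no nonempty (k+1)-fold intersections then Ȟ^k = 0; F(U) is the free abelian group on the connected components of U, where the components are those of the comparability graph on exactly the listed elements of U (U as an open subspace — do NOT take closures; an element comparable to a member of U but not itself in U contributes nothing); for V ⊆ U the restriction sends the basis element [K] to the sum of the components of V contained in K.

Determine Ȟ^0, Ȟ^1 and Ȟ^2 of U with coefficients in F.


nonempty overlaps:
  W1={{d},{e},{a,d},{d,f},{a,d,f}} W2={{b},{c},{d},{e},{a,c},{a,d},{b,c},{b,f},{c,f},{d,f},{a,c,f},{a,d,f},{b,c,f}} W3={{a},{b},{f},{a,c},{a,d},{a,f},{b,c},{b,f},{c,f},{d,f},{a,c,f},{a,d,f},{b,c,f}}
  W12={{d},{e},{a,d},{d,f},{a,d,f}} W13={{a,d},{d,f},{a,d,f}} W23={{b},{a,c},{a,d},{b,c},{b,f},{c,f},{d,f},{a,c,f},{a,d,f},{b,c,f}}
  W123={{a,d},{d,f},{a,d,f}}
components per intersection:
  W1: {{d},{a,d},{d,f},{a,d,f}} {{e}}
  W2: {{b},{c},{a,c},{b,c},{b,f},{c,f},{a,c,f},{b,c,f}} {{d},{a,d},{d,f},{a,d,f}} {{e}}
  W3: {{a},{b},{f},{a,c},{a,d},{a,f},{b,c},{b,f},{c,f},{d,f},{a,c,f},{a,d,f},{b,c,f}}
  W12: {{d},{a,d},{d,f},{a,d,f}} {{e}}
  W13: {{a,d},{d,f},{a,d,f}}
  W23: {{b},{a,c},{b,c},{b,f},{c,f},{a,c,f},{b,c,f}} {{a,d},{d,f},{a,d,f}}
  W123: {{a,d},{d,f},{a,d,f}}
C dims 6,5,1; δ0: rk 4, SNF 1^4; δ1: rk 1, SNF 1^1
degree 0: 6−4−0 = 2 → Ȟ^0 ≅ Z^2
degree 1: 5−1−4 = 0 → Ȟ^1 ≅ 0
degree 2: 1−0−1 = 0 → Ȟ^2 ≅ 0

Ȟ^0 = Z^2, Ȟ^1 = 0 and Ȟ^2 = 0


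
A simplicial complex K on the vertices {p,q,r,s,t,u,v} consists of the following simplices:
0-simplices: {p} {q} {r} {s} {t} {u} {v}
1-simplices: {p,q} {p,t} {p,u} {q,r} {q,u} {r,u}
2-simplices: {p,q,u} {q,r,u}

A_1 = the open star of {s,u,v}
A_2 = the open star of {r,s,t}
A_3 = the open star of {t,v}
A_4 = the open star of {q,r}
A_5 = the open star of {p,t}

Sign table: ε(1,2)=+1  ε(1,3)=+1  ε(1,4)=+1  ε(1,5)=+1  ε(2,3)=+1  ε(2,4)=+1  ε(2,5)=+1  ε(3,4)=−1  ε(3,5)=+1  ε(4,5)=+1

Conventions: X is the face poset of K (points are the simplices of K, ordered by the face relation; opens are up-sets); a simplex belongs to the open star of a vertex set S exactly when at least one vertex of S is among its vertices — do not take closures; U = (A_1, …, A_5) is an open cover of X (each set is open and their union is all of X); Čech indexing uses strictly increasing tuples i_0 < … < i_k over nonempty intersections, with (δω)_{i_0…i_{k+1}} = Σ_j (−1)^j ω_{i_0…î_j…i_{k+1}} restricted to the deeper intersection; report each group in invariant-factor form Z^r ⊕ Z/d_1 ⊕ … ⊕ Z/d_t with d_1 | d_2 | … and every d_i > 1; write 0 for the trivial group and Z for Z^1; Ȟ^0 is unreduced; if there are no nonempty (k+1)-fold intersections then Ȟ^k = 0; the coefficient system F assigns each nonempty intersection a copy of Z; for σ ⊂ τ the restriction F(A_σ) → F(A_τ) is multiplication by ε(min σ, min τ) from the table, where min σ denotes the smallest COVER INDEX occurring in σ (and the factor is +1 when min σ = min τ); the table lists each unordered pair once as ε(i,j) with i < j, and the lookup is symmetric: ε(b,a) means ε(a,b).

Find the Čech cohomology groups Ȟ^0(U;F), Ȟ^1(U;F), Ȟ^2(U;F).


Ȟ^0 = Z; Ȟ^1 = Z^2; Ȟ^2 = 0

nerve of the cover:
  A1={{s},{u},{v},{p,u},{q,u},{r,u},{p,q,u},{q,r,u}} A2={{r},{s},{t},{p,t},{q,r},{r,u},{q,r,u}} A3={{t},{v},{p,t}} A4={{q},{r},{p,q},{q,r},{q,u},{r,u},{p,q,u},{q,r,u}} A5={{p},{t},{p,q},{p,t},{p,u},{p,q,u}}
  A12={{s},{r,u},{q,r,u}} A13={{v}} A14={{q,u},{r,u},{p,q,u},{q,r,u}} A15={{p,u},{p,q,u}} A23={{t},{p,t}} A24={{r},{q,r},{r,u},{q,r,u}} A25={{t},{p,t}} A35={{t},{p,t}} A45={{p,q},{p,q,u}}
  A124={{r,u},{q,r,u}} A145={{p,q,u}} A235={{t},{p,t}}
C dims 5,9,3; δ0: rk 4, SNF 1^4; δ1: rk 3, SNF 1^3
Ȟ^0 = (5 − 4) − 0 = 1, so Ȟ^0 ≅ Z
Ȟ^1 = (9 − 3) − 4 = 2, so Ȟ^1 ≅ Z^2
Ȟ^2 = (3 − 0) − 3 = 0, so Ȟ^2 ≅ 0


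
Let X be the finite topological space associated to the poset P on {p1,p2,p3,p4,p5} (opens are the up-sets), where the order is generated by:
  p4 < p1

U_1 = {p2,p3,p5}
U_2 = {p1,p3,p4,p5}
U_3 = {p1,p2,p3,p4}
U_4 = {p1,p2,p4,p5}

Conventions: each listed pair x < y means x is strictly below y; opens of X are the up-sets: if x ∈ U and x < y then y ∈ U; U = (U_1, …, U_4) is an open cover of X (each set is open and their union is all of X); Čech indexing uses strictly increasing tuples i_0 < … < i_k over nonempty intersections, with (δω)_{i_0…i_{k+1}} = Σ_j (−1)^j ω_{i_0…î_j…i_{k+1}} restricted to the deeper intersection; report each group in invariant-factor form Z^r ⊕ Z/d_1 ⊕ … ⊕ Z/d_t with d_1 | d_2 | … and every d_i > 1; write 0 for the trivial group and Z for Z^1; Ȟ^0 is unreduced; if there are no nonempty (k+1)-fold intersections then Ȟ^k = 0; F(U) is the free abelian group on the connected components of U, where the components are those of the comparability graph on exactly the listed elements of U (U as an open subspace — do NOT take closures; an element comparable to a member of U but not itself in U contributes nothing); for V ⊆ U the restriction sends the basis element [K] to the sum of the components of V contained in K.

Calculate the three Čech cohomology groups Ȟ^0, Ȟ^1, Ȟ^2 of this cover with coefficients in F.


nonempty intersections:
  U12={p3,p5} U13={p2,p3} U14={p2,p5} U23={p1,p3,p4} U24={p1,p4,p5} U34={p1,p2,p4}
  U123={p3} U124={p5} U134={p2} U234={p1,p4}
components per intersection:
  U1: {p2} {p3} {p5}
  U2: {p1,p4} {p3} {p5}
  U3: {p1,p4} {p2} {p3}
  U4: {p1,p4} {p2} {p5}
  U12: {p3} {p5}
  U13: {p2} {p3}
  U14: {p2} {p5}
  U23: {p1,p4} {p3}
  U24: {p1,p4} {p5}
  U34: {p1,p4} {p2}
  U123: {p3}
  U124: {p5}
  U134: {p2}
  U234: {p1,p4}
C dims 12,12,4; δ0: rk 8, SNF 1^8; δ1: rk 4, SNF 1^4
Ȟ^0: (12−8)−0=4 ⇒ Z^4
Ȟ^1: (12−4)−8=0 ⇒ 0
Ȟ^2: (4−0)−4=0 ⇒ 0

Ȟ^0 ≅ Z^4, Ȟ^1 ≅ 0, Ȟ^2 ≅ 0


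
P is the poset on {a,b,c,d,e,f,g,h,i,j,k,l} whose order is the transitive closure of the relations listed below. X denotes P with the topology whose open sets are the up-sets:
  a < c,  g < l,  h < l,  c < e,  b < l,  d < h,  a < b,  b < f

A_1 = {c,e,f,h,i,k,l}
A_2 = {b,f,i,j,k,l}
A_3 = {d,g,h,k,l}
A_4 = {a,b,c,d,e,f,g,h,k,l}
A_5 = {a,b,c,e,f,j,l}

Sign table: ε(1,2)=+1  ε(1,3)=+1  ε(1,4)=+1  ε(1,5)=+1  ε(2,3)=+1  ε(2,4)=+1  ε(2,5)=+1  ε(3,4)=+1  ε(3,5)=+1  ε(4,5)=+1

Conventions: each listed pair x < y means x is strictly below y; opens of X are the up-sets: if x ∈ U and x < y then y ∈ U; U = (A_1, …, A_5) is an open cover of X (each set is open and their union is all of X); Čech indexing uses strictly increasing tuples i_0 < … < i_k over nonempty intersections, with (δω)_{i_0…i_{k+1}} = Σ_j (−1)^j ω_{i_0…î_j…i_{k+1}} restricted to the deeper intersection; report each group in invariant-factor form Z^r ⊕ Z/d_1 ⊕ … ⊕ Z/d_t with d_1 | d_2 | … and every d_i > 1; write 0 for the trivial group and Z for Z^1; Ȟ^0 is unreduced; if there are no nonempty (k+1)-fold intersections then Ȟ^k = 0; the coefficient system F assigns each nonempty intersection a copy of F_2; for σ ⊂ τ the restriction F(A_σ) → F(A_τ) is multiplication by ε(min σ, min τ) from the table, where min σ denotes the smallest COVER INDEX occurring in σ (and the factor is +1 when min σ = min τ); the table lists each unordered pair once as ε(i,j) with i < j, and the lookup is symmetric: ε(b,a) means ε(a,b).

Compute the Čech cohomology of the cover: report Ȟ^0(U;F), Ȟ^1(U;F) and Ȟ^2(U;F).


nonempty overlaps:
  A12={f,i,k,l} A13={h,k,l} A14={c,e,f,h,k,l} A15={c,e,f,l} A23={k,l} A24={b,f,k,l} A25={b,f,j,l} A34={d,g,h,k,l} A35={l} A45={a,b,c,e,f,l}
  A123={k,l} A124={f,k,l} A125={f,l} A134={h,k,l} A135={l} A145={c,e,f,l} A234={k,l} A235={l} A245={b,f,l} A345={l}
  A1234={k,l} A1235={l} A1245={f,l} A1345={l} A2345={l}
  A12345={l}
C dims 5,10,10,5; δ0: rk_F2 4; δ1: rk_F2 6; δ2: rk_F2 4
degree 0: 5−4−0 = 1 → Ȟ^0 ≅ Z/2
degree 1: 10−6−4 = 0 → Ȟ^1 ≅ 0
degree 2: 10−4−6 = 0 → Ȟ^2 ≅ 0

Ȟ^0 ≅ Z/2, Ȟ^1 ≅ 0, Ȟ^2 ≅ 0


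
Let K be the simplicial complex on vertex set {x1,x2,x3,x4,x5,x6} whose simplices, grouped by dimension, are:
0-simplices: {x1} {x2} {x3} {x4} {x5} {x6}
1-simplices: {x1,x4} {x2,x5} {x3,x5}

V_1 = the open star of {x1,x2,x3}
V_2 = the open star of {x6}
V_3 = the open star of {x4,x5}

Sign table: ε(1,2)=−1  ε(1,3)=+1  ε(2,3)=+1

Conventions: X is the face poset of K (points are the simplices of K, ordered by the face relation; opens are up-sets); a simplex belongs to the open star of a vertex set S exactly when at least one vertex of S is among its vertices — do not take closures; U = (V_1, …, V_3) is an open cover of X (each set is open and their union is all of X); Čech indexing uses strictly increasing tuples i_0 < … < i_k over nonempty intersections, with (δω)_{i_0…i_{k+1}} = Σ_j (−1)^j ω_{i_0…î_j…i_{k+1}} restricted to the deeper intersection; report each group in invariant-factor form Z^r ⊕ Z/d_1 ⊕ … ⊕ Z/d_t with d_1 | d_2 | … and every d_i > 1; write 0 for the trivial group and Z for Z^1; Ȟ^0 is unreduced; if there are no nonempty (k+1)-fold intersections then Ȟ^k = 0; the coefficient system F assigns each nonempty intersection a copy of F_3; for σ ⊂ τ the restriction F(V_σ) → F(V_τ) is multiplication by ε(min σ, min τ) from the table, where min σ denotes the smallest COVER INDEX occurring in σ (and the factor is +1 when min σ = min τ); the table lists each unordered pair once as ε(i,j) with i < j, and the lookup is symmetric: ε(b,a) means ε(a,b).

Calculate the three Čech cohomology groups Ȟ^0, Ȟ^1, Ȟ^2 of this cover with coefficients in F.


Ȟ^0 ≅ Z/3 ⊕ Z/3, Ȟ^1 ≅ 0, Ȟ^2 ≅ 0

cover nerve:
  V1={{x1},{x2},{x3},{x1,x4},{x2,x5},{x3,x5}} V2={{x6}} V3={{x4},{x5},{x1,x4},{x2,x5},{x3,x5}}
  V13={{x1,x4},{x2,x5},{x3,x5}}
C dims 3,1; δ0: rk_F3 1
Ȟ^0: (3−1)−0=2 ⇒ Z/3 ⊕ Z/3
Ȟ^1: (1−0)−1=0 ⇒ 0
Ȟ^2: (0−0)−0=0 ⇒ 0


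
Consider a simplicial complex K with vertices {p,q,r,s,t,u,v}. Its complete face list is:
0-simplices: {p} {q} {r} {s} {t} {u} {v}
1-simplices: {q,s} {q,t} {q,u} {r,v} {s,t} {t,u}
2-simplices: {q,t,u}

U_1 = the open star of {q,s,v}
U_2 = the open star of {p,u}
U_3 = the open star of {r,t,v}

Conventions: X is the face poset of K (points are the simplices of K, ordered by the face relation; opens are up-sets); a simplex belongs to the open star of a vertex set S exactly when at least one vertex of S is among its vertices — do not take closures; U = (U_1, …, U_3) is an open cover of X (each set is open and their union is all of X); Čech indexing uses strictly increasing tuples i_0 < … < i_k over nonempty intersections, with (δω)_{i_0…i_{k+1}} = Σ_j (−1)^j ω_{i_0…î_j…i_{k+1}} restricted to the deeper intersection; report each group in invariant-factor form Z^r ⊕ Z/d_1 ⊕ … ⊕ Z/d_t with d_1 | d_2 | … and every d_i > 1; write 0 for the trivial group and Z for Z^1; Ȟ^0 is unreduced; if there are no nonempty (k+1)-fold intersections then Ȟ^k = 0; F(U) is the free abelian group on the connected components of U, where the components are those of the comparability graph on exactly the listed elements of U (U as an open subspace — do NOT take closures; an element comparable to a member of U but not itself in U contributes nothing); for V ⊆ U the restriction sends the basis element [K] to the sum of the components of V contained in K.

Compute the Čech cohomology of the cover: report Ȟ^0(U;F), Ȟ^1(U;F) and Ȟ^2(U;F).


nonempty intersections:
  U1={{q},{s},{v},{q,s},{q,t},{q,u},{r,v},{s,t},{q,t,u}} U2={{p},{u},{q,u},{t,u},{q,t,u}} U3={{r},{t},{v},{q,t},{r,v},{s,t},{t,u},{q,t,u}}
  U12={{q,u},{q,t,u}} U13={{v},{q,t},{r,v},{s,t},{q,t,u}} U23={{t,u},{q,t,u}}
  U123={{q,t,u}}
components per intersection:
  U1: {{q},{s},{q,s},{q,t},{q,u},{s,t},{q,t,u}} {{v},{r,v}}
  U2: {{p}} {{u},{q,u},{t,u},{q,t,u}}
  U3: {{r},{v},{r,v}} {{t},{q,t},{s,t},{t,u},{q,t,u}}
  U12: {{q,u},{q,t,u}}
  U13: {{v},{r,v}} {{q,t},{q,t,u}} {{s,t}}
  U23: {{t,u},{q,t,u}}
  U123: {{q,t,u}}
C dims 6,5,1; δ0: rk 3, SNF 1^3; δ1: rk 1, SNF 1^1
Ȟ^0: (6−3)−0=3 ⇒ Z^3
Ȟ^1: (5−1)−3=1 ⇒ Z
Ȟ^2: (1−0)−1=0 ⇒ 0

Ȟ^0 ≅ Z^3; Ȟ^1 ≅ Z; Ȟ^2 ≅ 0


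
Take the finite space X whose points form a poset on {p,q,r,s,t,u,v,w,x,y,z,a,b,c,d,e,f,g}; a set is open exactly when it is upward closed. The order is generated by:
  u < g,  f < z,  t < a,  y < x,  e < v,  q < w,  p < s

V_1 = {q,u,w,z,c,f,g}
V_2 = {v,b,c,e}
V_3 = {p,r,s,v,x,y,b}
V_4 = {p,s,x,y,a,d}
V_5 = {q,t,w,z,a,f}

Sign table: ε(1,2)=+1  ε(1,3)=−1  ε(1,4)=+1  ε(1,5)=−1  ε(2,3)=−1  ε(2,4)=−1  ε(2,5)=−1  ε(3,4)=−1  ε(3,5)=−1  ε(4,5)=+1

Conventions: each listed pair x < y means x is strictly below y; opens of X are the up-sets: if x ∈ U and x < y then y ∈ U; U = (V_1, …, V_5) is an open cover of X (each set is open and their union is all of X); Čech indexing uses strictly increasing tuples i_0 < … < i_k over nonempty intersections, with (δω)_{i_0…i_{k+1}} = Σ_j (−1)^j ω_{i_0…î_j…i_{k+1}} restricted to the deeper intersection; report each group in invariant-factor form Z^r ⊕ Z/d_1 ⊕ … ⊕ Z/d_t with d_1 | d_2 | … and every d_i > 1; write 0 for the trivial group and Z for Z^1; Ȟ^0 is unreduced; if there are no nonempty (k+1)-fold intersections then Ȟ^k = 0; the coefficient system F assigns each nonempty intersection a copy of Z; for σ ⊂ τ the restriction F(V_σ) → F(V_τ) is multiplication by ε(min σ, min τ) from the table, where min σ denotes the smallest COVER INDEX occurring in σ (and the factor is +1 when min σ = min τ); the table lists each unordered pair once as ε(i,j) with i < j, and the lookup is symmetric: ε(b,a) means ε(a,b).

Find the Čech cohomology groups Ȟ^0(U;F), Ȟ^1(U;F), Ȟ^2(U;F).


nerve simplices:
  V12={c} V15={q,w,z,f} V23={v,b} V34={p,s,x,y} V45={a}
C dims 5,5; δ0: rk 5, SNF 1^4·2
degree 0: 5−5−0 = 0 → Ȟ^0 ≅ 0
degree 1: 5−0−5 = 0 plus torsion [2] → Ȟ^1 ≅ Z/2
degree 2: 0−0−0 = 0 → Ȟ^2 ≅ 0

Ȟ^0 = 0; Ȟ^1 = Z/2; Ȟ^2 = 0


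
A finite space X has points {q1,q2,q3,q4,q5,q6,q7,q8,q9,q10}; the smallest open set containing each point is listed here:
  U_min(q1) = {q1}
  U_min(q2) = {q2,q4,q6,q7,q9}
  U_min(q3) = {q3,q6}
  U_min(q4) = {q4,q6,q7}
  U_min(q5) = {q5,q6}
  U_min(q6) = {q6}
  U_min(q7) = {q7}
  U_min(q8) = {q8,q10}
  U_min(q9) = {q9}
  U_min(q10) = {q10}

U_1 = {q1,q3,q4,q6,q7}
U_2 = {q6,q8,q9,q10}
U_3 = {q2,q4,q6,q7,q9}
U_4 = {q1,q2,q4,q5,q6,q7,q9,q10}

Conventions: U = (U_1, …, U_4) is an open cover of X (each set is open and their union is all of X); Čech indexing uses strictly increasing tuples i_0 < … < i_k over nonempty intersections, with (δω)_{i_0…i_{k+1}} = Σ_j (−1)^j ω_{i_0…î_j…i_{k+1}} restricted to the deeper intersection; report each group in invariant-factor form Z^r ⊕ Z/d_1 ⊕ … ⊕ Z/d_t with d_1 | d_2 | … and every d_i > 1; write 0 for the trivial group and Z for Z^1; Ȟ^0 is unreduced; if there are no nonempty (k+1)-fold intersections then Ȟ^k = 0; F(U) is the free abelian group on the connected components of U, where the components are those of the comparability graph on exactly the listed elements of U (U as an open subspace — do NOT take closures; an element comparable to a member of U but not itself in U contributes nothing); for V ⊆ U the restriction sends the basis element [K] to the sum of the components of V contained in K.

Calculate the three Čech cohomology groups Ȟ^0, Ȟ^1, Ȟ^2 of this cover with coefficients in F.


intersection data:
  U12={q6} U13={q4,q6,q7} U14={q1,q4,q6,q7} U23={q6,q9} U24={q6,q9,q10} U34={q2,q4,q6,q7,q9}
  U123={q6} U124={q6} U134={q4,q6,q7} U234={q6,q9}
  U1234={q6}
components per intersection:
  U1: {q1} {q3,q4,q6,q7}
  U2: {q6} {q8,q10} {q9}
  U3: {q2,q4,q6,q7,q9}
  U4: {q1} {q2,q4,q5,q6,q7,q9} {q10}
  U12: {q6}
  U13: {q4,q6,q7}
  U14: {q1} {q4,q6,q7}
  U23: {q6} {q9}
  U24: {q6} {q9} {q10}
  U34: {q2,q4,q6,q7,q9}
  U123: {q6}
  U124: {q6}
  U134: {q4,q6,q7}
  U234: {q6} {q9}
  U1234: {q6}
C dims 9,10,5,1; δ0: rk 6, SNF 1^6; δ1: rk 4, SNF 1^4; δ2: rk 1, SNF 1^1
Ȟ^0 = (9 − 6) − 0 = 3, so Ȟ^0 ≅ Z^3
Ȟ^1 = (10 − 4) − 6 = 0, so Ȟ^1 ≅ 0
Ȟ^2 = (5 − 1) − 4 = 0, so Ȟ^2 ≅ 0

Ȟ^0 ≅ Z^3, Ȟ^1 ≅ 0, Ȟ^2 ≅ 0


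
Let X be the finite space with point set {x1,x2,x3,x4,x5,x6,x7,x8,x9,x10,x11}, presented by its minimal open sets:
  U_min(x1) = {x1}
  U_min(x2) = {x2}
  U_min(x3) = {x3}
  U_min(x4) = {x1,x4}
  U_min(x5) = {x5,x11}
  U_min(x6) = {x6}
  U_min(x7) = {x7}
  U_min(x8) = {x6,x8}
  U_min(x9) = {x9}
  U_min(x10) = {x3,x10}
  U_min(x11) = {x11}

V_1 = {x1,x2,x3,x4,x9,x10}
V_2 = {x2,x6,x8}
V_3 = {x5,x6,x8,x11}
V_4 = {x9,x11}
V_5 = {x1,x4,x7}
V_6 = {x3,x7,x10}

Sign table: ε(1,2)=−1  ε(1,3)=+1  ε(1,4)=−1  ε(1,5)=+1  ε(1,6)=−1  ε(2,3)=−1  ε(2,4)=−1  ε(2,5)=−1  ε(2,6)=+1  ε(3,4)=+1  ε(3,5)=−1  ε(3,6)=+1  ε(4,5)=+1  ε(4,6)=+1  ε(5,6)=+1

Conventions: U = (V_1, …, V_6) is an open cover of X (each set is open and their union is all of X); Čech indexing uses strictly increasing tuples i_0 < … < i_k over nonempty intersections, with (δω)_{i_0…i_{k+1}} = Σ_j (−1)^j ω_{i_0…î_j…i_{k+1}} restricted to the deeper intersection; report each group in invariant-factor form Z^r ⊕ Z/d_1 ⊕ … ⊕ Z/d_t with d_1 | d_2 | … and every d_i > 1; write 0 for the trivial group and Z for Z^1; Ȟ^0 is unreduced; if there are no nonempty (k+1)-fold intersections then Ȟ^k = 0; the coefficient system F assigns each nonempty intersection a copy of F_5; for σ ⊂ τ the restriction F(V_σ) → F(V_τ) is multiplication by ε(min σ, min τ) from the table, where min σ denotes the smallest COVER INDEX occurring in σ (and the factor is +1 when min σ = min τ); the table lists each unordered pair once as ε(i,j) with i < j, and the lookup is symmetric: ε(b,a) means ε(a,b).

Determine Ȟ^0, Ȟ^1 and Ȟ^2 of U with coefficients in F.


nonempty overlaps:
  V12={x2} V14={x9} V15={x1,x4} V16={x3,x10} V23={x6,x8} V34={x11} V56={x7}
C dims 6,7; δ0: rk_F5 6
degree 0: 6−6−0 = 0 → Ȟ^0 ≅ 0
degree 1: 7−0−6 = 1 → Ȟ^1 ≅ Z/5
degree 2: 0−0−0 = 0 → Ȟ^2 ≅ 0

Ȟ^0(U;F) ≅ 0,  Ȟ^1(U;F) ≅ Z/5,  Ȟ^2(U;F) ≅ 0


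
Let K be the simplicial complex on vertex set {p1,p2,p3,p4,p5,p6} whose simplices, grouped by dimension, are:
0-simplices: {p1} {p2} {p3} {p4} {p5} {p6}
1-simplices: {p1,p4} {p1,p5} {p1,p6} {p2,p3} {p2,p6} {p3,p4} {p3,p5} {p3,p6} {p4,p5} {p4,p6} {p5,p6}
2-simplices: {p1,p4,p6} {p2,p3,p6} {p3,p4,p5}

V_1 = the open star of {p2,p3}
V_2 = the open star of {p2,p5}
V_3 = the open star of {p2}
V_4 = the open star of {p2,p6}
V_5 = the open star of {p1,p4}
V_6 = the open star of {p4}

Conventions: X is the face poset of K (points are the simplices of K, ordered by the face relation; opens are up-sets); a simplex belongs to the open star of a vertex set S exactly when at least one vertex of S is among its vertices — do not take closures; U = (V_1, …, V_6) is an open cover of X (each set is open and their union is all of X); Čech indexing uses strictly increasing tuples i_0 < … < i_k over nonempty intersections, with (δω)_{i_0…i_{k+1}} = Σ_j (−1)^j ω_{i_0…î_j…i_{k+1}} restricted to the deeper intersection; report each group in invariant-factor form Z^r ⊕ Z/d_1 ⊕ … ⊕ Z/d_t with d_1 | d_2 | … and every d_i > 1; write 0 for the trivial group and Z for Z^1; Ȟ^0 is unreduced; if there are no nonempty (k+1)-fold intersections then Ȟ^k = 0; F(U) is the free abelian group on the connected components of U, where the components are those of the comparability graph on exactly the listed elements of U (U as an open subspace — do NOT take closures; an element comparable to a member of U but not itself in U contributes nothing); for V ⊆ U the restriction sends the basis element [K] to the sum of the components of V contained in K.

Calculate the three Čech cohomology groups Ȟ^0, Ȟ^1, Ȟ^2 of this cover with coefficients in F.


intersection data:
  V1={{p2},{p3},{p2,p3},{p2,p6},{p3,p4},{p3,p5},{p3,p6},{p2,p3,p6},{p3,p4,p5}} V2={{p2},{p5},{p1,p5},{p2,p3},{p2,p6},{p3,p5},{p4,p5},{p5,p6},{p2,p3,p6},{p3,p4,p5}} V3={{p2},{p2,p3},{p2,p6},{p2,p3,p6}} V4={{p2},{p6},{p1,p6},{p2,p3},{p2,p6},{p3,p6},{p4,p6},{p5,p6},{p1,p4,p6},{p2,p3,p6}} V5={{p1},{p4},{p1,p4},{p1,p5},{p1,p6},{p3,p4},{p4,p5},{p4,p6},{p1,p4,p6},{p3,p4,p5}} V6={{p4},{p1,p4},{p3,p4},{p4,p5},{p4,p6},{p1,p4,p6},{p3,p4,p5}}
  V12={{p2},{p2,p3},{p2,p6},{p3,p5},{p2,p3,p6},{p3,p4,p5}} V13={{p2},{p2,p3},{p2,p6},{p2,p3,p6}} V14={{p2},{p2,p3},{p2,p6},{p3,p6},{p2,p3,p6}} V15={{p3,p4},{p3,p4,p5}} V16={{p3,p4},{p3,p4,p5}} V23={{p2},{p2,p3},{p2,p6},{p2,p3,p6}} V24={{p2},{p2,p3},{p2,p6},{p5,p6},{p2,p3,p6}} V25={{p1,p5},{p4,p5},{p3,p4,p5}} V26={{p4,p5},{p3,p4,p5}} V34={{p2},{p2,p3},{p2,p6},{p2,p3,p6}} V45={{p1,p6},{p4,p6},{p1,p4,p6}} V46={{p4,p6},{p1,p4,p6}} V56={{p4},{p1,p4},{p3,p4},{p4,p5},{p4,p6},{p1,p4,p6},{p3,p4,p5}}
  V123={{p2},{p2,p3},{p2,p6},{p2,p3,p6}} V124={{p2},{p2,p3},{p2,p6},{p2,p3,p6}} V125={{p3,p4,p5}} V126={{p3,p4,p5}} V134={{p2},{p2,p3},{p2,p6},{p2,p3,p6}} V156={{p3,p4},{p3,p4,p5}} V234={{p2},{p2,p3},{p2,p6},{p2,p3,p6}} V256={{p4,p5},{p3,p4,p5}} V456={{p4,p6},{p1,p4,p6}}
  V1234={{p2},{p2,p3},{p2,p6},{p2,p3,p6}} V1256={{p3,p4,p5}}
components per intersection:
  V1: {{p2},{p3},{p2,p3},{p2,p6},{p3,p4},{p3,p5},{p3,p6},{p2,p3,p6},{p3,p4,p5}}
  V2: {{p2},{p2,p3},{p2,p6},{p2,p3,p6}} {{p5},{p1,p5},{p3,p5},{p4,p5},{p5,p6},{p3,p4,p5}}
  V3: {{p2},{p2,p3},{p2,p6},{p2,p3,p6}}
  V4: {{p2},{p6},{p1,p6},{p2,p3},{p2,p6},{p3,p6},{p4,p6},{p5,p6},{p1,p4,p6},{p2,p3,p6}}
  V5: {{p1},{p4},{p1,p4},{p1,p5},{p1,p6},{p3,p4},{p4,p5},{p4,p6},{p1,p4,p6},{p3,p4,p5}}
  V6: {{p4},{p1,p4},{p3,p4},{p4,p5},{p4,p6},{p1,p4,p6},{p3,p4,p5}}
  V12: {{p2},{p2,p3},{p2,p6},{p2,p3,p6}} {{p3,p5},{p3,p4,p5}}
  V13: {{p2},{p2,p3},{p2,p6},{p2,p3,p6}}
  V14: {{p2},{p2,p3},{p2,p6},{p3,p6},{p2,p3,p6}}
  V15: {{p3,p4},{p3,p4,p5}}
  V16: {{p3,p4},{p3,p4,p5}}
  V23: {{p2},{p2,p3},{p2,p6},{p2,p3,p6}}
  V24: {{p2},{p2,p3},{p2,p6},{p2,p3,p6}} {{p5,p6}}
  V25: {{p1,p5}} {{p4,p5},{p3,p4,p5}}
  V26: {{p4,p5},{p3,p4,p5}}
  V34: {{p2},{p2,p3},{p2,p6},{p2,p3,p6}}
  V45: {{p1,p6},{p4,p6},{p1,p4,p6}}
  V46: {{p4,p6},{p1,p4,p6}}
  V56: {{p4},{p1,p4},{p3,p4},{p4,p5},{p4,p6},{p1,p4,p6},{p3,p4,p5}}
  V123: {{p2},{p2,p3},{p2,p6},{p2,p3,p6}}
  V124: {{p2},{p2,p3},{p2,p6},{p2,p3,p6}}
  V125: {{p3,p4,p5}}
  V126: {{p3,p4,p5}}
  V134: {{p2},{p2,p3},{p2,p6},{p2,p3,p6}}
  V156: {{p3,p4},{p3,p4,p5}}
  V234: {{p2},{p2,p3},{p2,p6},{p2,p3,p6}}
  V256: {{p4,p5},{p3,p4,p5}}
  V456: {{p4,p6},{p1,p4,p6}}
  V1234: {{p2},{p2,p3},{p2,p6},{p2,p3,p6}}
  V1256: {{p3,p4,p5}}
C dims 7,16,9,2; δ0: rk 6, SNF 1^6; δ1: rk 7, SNF 1^7; δ2: rk 2, SNF 1^2
Ȟ^0 = (7 − 6) − 0 = 1, so Ȟ^0 ≅ Z
Ȟ^1 = (16 − 7) − 6 = 3, so Ȟ^1 ≅ Z^3
Ȟ^2 = (9 − 2) − 7 = 0, so Ȟ^2 ≅ 0

Ȟ^0(U;F) ≅ Z, Ȟ^1(U;F) ≅ Z^3 and Ȟ^2(U;F) ≅ 0


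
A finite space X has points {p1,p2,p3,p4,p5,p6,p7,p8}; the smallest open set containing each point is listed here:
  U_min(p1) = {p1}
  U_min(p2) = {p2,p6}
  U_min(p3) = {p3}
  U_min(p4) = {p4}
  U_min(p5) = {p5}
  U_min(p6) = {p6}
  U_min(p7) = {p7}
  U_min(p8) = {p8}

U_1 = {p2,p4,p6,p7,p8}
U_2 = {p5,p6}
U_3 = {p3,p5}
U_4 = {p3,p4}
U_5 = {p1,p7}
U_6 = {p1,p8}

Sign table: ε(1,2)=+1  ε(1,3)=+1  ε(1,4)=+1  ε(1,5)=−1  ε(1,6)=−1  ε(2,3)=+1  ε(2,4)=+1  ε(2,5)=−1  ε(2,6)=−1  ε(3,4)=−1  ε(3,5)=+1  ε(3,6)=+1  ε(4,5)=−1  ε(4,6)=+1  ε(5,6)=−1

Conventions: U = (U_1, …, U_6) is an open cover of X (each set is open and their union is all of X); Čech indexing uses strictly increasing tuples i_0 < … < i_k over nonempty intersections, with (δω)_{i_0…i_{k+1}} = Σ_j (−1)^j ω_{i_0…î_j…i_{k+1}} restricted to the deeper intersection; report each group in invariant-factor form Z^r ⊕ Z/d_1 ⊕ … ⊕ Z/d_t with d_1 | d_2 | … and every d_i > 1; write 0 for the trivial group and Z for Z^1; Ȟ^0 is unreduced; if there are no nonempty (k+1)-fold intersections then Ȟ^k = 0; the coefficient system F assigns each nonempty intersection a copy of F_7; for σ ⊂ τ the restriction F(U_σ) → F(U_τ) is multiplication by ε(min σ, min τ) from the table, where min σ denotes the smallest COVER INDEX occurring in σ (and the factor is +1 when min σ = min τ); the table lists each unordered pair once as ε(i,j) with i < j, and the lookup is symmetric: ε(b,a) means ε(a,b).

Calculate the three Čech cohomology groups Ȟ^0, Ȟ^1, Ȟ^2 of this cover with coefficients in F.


nonempty overlaps:
  U12={p6} U14={p4} U15={p7} U16={p8} U23={p5} U34={p3} U56={p1}
C dims 6,7; δ0: rk_F7 6
degree 0: 6−6−0 = 0 → Ȟ^0 ≅ 0
degree 1: 7−0−6 = 1 → Ȟ^1 ≅ Z/7
degree 2: 0−0−0 = 0 → Ȟ^2 ≅ 0

Ȟ^0 ≅ 0,  Ȟ^1 ≅ Z/7,  Ȟ^2 ≅ 0


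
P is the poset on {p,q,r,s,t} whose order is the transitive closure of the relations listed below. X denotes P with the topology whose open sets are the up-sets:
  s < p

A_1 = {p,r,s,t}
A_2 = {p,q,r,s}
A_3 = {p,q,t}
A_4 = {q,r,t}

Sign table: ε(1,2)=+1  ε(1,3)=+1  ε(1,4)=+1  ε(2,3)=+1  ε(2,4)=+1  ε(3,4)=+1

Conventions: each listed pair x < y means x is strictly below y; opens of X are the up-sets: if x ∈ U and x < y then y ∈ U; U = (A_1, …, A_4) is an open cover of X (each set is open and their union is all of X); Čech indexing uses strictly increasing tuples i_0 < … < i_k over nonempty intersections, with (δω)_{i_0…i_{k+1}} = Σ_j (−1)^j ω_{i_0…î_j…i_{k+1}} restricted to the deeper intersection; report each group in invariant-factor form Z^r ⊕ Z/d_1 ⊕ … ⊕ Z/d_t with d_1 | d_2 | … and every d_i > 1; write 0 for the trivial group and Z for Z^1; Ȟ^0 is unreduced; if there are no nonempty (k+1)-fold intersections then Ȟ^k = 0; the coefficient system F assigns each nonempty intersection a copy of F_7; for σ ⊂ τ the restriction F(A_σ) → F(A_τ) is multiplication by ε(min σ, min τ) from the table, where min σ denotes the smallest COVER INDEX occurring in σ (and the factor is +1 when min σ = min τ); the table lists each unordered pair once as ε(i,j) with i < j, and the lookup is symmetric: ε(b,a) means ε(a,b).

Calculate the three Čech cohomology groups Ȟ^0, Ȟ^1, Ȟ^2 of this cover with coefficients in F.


Ȟ^0 ≅ Z/7; Ȟ^1 ≅ 0; Ȟ^2 ≅ Z/7

nerve of the cover:
  A12={p,r,s} A13={p,t} A14={r,t} A23={p,q} A24={q,r} A34={q,t}
  A123={p} A124={r} A134={t} A234={q}
C dims 4,6,4; δ0: rk_F7 3; δ1: rk_F7 3
Ȟ^0 = (4 − 3) − 0 = 1, so Ȟ^0 ≅ Z/7
Ȟ^1 = (6 − 3) − 3 = 0, so Ȟ^1 ≅ 0
Ȟ^2 = (4 − 0) − 3 = 1, so Ȟ^2 ≅ Z/7
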